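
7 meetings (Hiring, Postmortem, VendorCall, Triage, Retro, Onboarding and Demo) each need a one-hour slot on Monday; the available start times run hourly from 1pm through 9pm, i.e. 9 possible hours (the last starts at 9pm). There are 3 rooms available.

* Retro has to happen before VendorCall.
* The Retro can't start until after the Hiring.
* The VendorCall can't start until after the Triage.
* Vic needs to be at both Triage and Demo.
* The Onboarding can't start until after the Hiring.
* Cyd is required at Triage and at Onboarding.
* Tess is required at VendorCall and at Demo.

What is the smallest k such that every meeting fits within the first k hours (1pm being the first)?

3 hours

The precedence chain requires at least 3 distinct hours.
With at most 3 per hour and 7 meetings, at least 3 hours are needed.
3 works (last occupied hour: 3pm): for example Postmortem -> 1pm, VendorCall -> 3pm, Hiring -> 1pm, Triage -> 1pm, Demo -> 2pm, Retro -> 2pm, Onboarding -> 2pm.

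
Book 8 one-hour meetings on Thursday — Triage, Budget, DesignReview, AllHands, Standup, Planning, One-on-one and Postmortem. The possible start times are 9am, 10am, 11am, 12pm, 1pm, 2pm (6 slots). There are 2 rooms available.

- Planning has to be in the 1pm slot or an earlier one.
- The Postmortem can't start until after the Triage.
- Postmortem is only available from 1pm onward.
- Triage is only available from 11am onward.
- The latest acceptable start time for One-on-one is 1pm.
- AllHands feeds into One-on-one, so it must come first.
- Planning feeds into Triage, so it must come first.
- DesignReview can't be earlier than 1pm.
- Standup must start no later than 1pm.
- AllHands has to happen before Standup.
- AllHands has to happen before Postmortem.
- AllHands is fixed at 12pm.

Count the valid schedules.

17

Splitting on Triage: it can be 11am (8), 12pm (9). Listing each branch's schedules as (Budget, DesignReview, AllHands, Standup, Planning, One-on-one, Postmortem):
Triage=11am: (9am,2pm,12pm,1pm,9am,1pm,2pm) (9am,2pm,12pm,1pm,10am,1pm,2pm) (10am,2pm,12pm,1pm,9am,1pm,2pm) (10am,2pm,12pm,1pm,10am,1pm,2pm) (11am,2pm,12pm,1pm,9am,1pm,2pm) (11am,2pm,12pm,1pm,10am,1pm,2pm) (12pm,2pm,12pm,1pm,9am,1pm,2pm) (12pm,2pm,12pm,1pm,10am,1pm,2pm) — 8.
Triage=12pm: (9am,2pm,12pm,1pm,9am,1pm,2pm) (9am,2pm,12pm,1pm,10am,1pm,2pm) (9am,2pm,12pm,1pm,11am,1pm,2pm) (10am,2pm,12pm,1pm,9am,1pm,2pm) (10am,2pm,12pm,1pm,10am,1pm,2pm) (10am,2pm,12pm,1pm,11am,1pm,2pm) (11am,2pm,12pm,1pm,9am,1pm,2pm) (11am,2pm,12pm,1pm,10am,1pm,2pm) (11am,2pm,12pm,1pm,11am,1pm,2pm) — 9.
Summing: 8 + 9 = 17.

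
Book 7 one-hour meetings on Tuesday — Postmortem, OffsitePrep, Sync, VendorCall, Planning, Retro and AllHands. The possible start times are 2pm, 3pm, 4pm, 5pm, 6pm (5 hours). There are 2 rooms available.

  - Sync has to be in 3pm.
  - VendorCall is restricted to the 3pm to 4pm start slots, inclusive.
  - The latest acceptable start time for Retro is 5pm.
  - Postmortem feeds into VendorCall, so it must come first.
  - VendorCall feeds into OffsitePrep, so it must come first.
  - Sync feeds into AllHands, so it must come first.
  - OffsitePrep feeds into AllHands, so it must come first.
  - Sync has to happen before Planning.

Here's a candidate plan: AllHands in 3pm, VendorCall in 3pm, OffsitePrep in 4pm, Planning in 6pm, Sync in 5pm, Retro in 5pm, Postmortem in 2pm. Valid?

Sync has to happen before Planning — holds.
The latest acceptable start time for Retro is 5pm — holds.
OffsitePrep feeds into AllHands, so it must come first — violated.
VendorCall is restricted to the 3pm to 4pm start slots, inclusive — holds.
There are 2 rooms available — holds.
Sync has to be in 3pm — violated.
Postmortem feeds into VendorCall, so it must come first — holds.
Sync feeds into AllHands, so it must come first — violated.
VendorCall feeds into OffsitePrep, so it must come first — holds.

Invalid. Sync feeds into AllHands, so it must come first.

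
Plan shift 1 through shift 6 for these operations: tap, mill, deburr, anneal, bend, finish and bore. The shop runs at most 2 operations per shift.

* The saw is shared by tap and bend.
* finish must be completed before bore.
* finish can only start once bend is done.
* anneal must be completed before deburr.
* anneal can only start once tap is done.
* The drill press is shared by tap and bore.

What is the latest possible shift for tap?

Downstream work caps tap at shift 4.
tap at shift 4 is achievable: bore in shift 3; mill in shift 1; deburr in shift 6; anneal in shift 5; bend in shift 1; tap in shift 4; finish in shift 2.

shift 4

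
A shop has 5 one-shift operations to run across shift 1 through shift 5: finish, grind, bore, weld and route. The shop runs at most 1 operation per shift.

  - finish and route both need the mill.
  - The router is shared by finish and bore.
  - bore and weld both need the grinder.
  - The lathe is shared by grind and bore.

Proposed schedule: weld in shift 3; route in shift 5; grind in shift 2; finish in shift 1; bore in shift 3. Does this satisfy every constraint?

The router is shared by finish and bore — holds.
The lathe is shared by grind and bore — holds.
bore and weld both need the grinder — violated.
The shop runs at most 1 operation per shift — violated.
finish and route both need the mill — holds.

No. bore and weld both need the grinder is not satisfied.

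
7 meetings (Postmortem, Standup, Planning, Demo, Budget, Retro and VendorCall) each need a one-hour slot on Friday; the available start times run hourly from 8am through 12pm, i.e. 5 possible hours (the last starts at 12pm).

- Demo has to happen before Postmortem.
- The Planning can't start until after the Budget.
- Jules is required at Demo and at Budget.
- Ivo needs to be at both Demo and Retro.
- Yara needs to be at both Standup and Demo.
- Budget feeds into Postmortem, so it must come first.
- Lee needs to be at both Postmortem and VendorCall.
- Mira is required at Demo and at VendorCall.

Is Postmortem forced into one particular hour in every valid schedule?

Postmortem can be 10am (e.g. Retro -> 8am; Postmortem -> 10am; VendorCall -> 8am; Standup -> 8am; Planning -> 9am; Budget -> 8am; Demo -> 9am) or 11am (e.g. Demo in 9am; Planning in 9am; VendorCall in 8am; Retro in 8am; Postmortem in 11am; Budget in 8am; Standup in 8am).

No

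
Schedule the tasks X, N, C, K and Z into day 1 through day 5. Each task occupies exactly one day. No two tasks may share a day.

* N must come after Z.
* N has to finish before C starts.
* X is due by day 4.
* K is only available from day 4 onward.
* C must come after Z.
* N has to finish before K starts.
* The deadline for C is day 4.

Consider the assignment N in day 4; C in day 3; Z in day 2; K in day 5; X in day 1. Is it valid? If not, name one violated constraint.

No — it violates: N has to finish before C starts

K is only available from day 4 onward — holds.
The deadline for C is day 4 — holds.
N has to finish before K starts — holds.
C must come after Z — holds.
No two tasks may share a day — holds.
X is due by day 4 — holds.
N has to finish before C starts — violated.
N must come after Z — holds.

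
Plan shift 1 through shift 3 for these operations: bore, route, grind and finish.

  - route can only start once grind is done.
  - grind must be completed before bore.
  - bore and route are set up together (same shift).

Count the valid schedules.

9

Splitting on bore: it can be shift 2 (3), shift 3 (6). Listing each branch's schedules as (route, grind, finish) by shift number:
bore=shift 2: (2,1,1) (2,1,2) (2,1,3) — 3.
bore=shift 3: (3,1,1) (3,1,2) (3,1,3) (3,2,1) (3,2,2) (3,2,3) — 6.
Summing: 3 + 6 = 9.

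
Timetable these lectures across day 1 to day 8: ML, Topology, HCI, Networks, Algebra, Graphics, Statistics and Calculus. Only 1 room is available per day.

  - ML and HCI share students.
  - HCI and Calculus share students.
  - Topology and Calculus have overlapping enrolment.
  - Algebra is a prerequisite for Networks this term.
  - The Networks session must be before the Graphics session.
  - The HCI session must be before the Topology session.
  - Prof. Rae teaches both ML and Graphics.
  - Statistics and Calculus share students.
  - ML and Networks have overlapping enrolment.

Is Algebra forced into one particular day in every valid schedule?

Algebra can be day 1 (e.g. Topology -> day 4, Algebra -> day 1, HCI -> day 3, Networks -> day 2, Graphics -> day 5, ML -> day 6, Statistics -> day 7, Calculus -> day 8) or day 2 (e.g. Statistics in day 7, Networks in day 3, HCI in day 1, Calculus in day 8, Graphics in day 5, Topology in day 4, ML in day 6, Algebra in day 2).

No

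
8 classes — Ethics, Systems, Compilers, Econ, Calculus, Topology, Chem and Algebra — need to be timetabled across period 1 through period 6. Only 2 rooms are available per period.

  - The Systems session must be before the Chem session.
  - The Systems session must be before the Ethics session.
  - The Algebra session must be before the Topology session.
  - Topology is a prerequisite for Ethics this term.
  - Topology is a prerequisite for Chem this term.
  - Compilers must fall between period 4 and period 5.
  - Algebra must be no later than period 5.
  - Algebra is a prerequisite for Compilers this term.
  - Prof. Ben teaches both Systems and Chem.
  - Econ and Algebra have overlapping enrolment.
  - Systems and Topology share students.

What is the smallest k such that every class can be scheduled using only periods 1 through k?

4 periods

The precedence chain requires at least 3 distinct periods.
With at most 2 per period and 8 classes, at least 4 periods are needed.
Compilers can't be placed before period 4, so the schedule must run through at least period 4.
4 works (last occupied period: period 4): for example Chem=period 3; Algebra=period 1; Topology=period 2; Econ=period 2; Compilers=period 4; Systems=period 1; Ethics=period 3; Calculus=period 4.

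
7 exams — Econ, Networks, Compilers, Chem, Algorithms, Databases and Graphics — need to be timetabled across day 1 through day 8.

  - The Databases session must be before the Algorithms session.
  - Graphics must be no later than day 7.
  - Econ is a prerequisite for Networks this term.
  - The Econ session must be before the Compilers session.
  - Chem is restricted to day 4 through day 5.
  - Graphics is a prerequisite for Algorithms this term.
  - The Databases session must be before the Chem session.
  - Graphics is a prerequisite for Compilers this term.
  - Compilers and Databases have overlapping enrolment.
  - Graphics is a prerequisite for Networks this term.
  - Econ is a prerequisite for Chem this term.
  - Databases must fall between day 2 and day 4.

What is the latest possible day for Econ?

day 4

Downstream work caps Econ at day 4.
Econ at day 4 is achievable: Algorithms -> day 3; Econ -> day 4; Networks -> day 5; Databases -> day 2; Compilers -> day 5; Chem -> day 5; Graphics -> day 1.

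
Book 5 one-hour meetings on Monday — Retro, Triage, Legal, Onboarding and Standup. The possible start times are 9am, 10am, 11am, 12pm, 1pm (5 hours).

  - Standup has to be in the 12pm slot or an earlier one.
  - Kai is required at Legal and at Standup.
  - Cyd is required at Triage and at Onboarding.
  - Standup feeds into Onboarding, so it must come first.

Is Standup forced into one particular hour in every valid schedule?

Standup can be 9am (e.g. Standup -> 9am, Triage -> 9am, Legal -> 10am, Onboarding -> 10am, Retro -> 9am) or 10am (e.g. Standup -> 10am; Triage -> 9am; Legal -> 9am; Onboarding -> 11am; Retro -> 9am).

No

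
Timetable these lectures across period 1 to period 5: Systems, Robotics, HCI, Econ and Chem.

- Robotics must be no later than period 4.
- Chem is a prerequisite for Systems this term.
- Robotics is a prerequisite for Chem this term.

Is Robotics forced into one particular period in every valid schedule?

No

Robotics can be period 1 (e.g. Systems=period 3, HCI=period 1, Chem=period 2, Robotics=period 1, Econ=period 1) or period 2 (e.g. Robotics -> period 2; HCI -> period 1; Chem -> period 3; Systems -> period 4; Econ -> period 1).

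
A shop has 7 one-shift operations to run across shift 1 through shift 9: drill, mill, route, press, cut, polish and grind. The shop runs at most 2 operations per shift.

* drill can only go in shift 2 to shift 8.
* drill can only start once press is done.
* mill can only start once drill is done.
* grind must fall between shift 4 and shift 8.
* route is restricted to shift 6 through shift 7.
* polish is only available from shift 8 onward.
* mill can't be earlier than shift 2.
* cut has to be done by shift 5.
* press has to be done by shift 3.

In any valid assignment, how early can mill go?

Mill is available from shift 2; precedence pushes mill to at least shift 3.
mill at shift 3 is achievable: polish -> shift 8; grind -> shift 4; route -> shift 6; drill -> shift 2; cut -> shift 1; mill -> shift 3; press -> shift 1.

shift 3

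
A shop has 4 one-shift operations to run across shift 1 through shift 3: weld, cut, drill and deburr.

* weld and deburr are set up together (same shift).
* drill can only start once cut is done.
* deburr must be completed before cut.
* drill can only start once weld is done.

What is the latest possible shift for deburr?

shift 1

Downstream work caps deburr at shift 1.
deburr at shift 1 is achievable: deburr=shift 1, drill=shift 3, weld=shift 1, cut=shift 2.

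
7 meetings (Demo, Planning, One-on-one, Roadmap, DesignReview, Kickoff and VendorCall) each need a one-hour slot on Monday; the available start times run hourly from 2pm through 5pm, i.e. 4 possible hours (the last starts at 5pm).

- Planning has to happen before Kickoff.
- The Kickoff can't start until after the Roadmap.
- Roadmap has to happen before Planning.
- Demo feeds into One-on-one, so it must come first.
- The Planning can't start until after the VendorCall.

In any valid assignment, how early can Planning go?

3pm

Precedence pushes Planning to at least 3pm; downstream work caps Planning at 4pm.
Planning at 3pm is achievable: Kickoff -> 4pm, DesignReview -> 2pm, VendorCall -> 2pm, One-on-one -> 3pm, Demo -> 2pm, Planning -> 3pm, Roadmap -> 2pm.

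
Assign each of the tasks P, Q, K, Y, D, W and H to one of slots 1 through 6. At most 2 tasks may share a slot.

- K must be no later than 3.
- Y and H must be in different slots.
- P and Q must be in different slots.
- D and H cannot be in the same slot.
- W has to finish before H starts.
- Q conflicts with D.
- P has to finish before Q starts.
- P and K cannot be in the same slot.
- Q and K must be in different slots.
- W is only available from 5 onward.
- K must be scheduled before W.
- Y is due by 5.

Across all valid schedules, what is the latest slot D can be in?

5

D at 5 is achievable: P -> 2, Q -> 3, H -> 6, W -> 5, K -> 1, Y -> 1, D -> 5.
Nothing later works — the conflict and capacity constraints rule out every slot after 5.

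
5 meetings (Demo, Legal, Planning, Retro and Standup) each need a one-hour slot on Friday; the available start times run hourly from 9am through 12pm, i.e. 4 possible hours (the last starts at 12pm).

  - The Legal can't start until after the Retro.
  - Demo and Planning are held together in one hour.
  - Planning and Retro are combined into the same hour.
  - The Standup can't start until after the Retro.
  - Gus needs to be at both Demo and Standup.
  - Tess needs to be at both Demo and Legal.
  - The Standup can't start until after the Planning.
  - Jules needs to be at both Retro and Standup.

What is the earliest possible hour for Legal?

10am

Precedence pushes Legal to at least 10am.
Legal at 10am is achievable: Planning in 9am, Retro in 9am, Standup in 10am, Legal in 10am, Demo in 9am.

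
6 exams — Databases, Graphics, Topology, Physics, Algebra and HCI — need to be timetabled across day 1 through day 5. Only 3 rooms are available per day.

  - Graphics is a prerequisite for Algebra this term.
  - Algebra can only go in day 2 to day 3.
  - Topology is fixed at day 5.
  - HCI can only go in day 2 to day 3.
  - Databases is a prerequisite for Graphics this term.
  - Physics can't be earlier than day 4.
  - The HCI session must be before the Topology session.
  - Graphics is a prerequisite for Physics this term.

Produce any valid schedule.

Topology=day 5; Physics=day 4; Algebra=day 3; Graphics=day 2; HCI=day 2; Databases=day 1

Checking: Databases(day 1) before Graphics(day 2); HCI(day 2) before Topology(day 5); Graphics(day 2) before Physics(day 4); Graphics(day 2) before Algebra(day 3); HCI=day 2 in [day 2,day 3]; Algebra=day 3 in [day 2,day 3]; Physics=day 4 in [day 4,day 5]; Topology=day 5 in [day 5,day 5]; max 2 per day (cap 3).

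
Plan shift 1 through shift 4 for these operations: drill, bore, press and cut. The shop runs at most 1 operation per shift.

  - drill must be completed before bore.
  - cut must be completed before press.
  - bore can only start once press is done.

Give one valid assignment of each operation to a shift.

press -> shift 2, bore -> shift 4, drill -> shift 3, cut -> shift 1

Checking: cut(shift 1) before press(shift 2); press(shift 2) before bore(shift 4); drill(shift 3) before bore(shift 4); max 1 per shift (cap 1).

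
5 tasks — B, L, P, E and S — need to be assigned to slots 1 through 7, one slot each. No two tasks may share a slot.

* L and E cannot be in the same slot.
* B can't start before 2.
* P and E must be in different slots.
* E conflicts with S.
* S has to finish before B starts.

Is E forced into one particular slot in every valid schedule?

No

E can be 1 (e.g. L=4; E=1; B=3; S=2; P=5) or 2 (e.g. B in 3; S in 1; P in 5; E in 2; L in 4).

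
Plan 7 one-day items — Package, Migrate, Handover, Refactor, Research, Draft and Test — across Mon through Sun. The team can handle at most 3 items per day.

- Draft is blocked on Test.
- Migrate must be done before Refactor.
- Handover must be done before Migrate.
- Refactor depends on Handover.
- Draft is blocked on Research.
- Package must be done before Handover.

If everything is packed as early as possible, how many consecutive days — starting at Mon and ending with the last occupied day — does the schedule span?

The precedence chain requires at least 4 distinct days.
With at most 3 per day and 7 work items, at least 3 days are needed.
4 works (last occupied day: Thu): for example Package in Mon; Migrate in Wed; Draft in Tue; Test in Mon; Research in Mon; Refactor in Thu; Handover in Tue.

4 days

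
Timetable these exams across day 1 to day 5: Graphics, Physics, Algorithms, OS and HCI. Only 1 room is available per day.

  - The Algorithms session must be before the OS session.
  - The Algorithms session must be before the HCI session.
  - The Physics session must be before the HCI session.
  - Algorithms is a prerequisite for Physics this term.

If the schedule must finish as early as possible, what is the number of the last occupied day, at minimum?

The precedence chain requires at least 3 distinct days.
With at most 1 per day and 5 exams, at least 5 days are needed.
5 works (last occupied day: day 5): for example HCI in day 3, Physics in day 2, Algorithms in day 1, OS in day 4, Graphics in day 5.

5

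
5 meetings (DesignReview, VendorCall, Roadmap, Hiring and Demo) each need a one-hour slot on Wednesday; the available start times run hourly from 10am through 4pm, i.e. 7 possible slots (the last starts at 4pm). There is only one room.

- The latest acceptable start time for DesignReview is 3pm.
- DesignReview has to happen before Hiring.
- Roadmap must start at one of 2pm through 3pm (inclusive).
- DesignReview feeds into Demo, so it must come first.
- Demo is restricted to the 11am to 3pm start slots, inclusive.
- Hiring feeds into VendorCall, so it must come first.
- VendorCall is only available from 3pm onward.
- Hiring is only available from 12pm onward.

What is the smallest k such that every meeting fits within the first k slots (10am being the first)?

6

The precedence chain requires at least 3 distinct slots.
With at most 1 per slot and 5 meetings, at least 5 slots are needed.
VendorCall can't be placed before 3pm — that is slot 6 counting from 10am — so the schedule must run through at least 6 slots.
6 works (last occupied slot: 3pm): for example Roadmap -> 2pm, DesignReview -> 10am, VendorCall -> 3pm, Demo -> 11am, Hiring -> 12pm.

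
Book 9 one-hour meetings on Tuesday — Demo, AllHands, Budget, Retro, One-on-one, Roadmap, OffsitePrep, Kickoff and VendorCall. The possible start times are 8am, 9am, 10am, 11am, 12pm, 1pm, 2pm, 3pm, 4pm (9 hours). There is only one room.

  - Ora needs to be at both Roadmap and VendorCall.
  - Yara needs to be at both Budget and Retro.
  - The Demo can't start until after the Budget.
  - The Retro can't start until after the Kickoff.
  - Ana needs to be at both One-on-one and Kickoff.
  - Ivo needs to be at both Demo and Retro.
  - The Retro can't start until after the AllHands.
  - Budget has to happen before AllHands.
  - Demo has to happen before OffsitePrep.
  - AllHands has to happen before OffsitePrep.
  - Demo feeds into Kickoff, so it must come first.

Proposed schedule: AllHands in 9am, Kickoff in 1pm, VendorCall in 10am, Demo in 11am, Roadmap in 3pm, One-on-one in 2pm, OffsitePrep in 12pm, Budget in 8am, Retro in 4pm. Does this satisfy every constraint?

Yes, all constraints hold

Yara needs to be at both Budget and Retro — holds.
Demo feeds into Kickoff, so it must come first — holds.
The Demo can't start until after the Budget — holds.
Demo has to happen before OffsitePrep — holds.
Ana needs to be at both One-on-one and Kickoff — holds.
Ora needs to be at both Roadmap and VendorCall — holds.
Ivo needs to be at both Demo and Retro — holds.
AllHands has to happen before OffsitePrep — holds.
Budget has to happen before AllHands — holds.
There is only one room — holds.
The Retro can't start until after the AllHands — holds.
The Retro can't start until after the Kickoff — holds.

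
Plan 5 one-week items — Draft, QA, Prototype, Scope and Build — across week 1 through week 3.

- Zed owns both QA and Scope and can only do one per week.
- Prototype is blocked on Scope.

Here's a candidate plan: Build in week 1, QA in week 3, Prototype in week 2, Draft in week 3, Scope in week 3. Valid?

No. Prototype is blocked on Scope is not satisfied.

Prototype is blocked on Scope — violated.
Zed owns both QA and Scope and can only do one per week — violated.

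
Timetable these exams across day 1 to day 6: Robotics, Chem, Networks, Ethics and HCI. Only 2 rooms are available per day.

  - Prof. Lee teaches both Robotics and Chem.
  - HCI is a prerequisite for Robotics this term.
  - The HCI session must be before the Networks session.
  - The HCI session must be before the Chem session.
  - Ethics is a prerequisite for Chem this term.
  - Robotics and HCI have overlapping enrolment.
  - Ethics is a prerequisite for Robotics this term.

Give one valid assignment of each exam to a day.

Chem=day 3; Robotics=day 2; Networks=day 2; HCI=day 1; Ethics=day 1

Checking: Ethics(day 1) before Robotics(day 2); HCI(day 1) before Networks(day 2); HCI(day 1) before Chem(day 3); Ethics(day 1) before Chem(day 3); HCI(day 1) before Robotics(day 2); Robotics(day 2) != HCI(day 1); Robotics(day 2) != Chem(day 3); max 2 per day (cap 2).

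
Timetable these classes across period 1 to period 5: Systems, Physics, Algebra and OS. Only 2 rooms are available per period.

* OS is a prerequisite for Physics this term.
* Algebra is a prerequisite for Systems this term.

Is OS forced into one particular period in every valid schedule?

OS can be period 1 (e.g. Algebra=period 1, OS=period 1, Physics=period 2, Systems=period 2) or period 2 (e.g. Systems -> period 2, Algebra -> period 1, OS -> period 2, Physics -> period 3).

No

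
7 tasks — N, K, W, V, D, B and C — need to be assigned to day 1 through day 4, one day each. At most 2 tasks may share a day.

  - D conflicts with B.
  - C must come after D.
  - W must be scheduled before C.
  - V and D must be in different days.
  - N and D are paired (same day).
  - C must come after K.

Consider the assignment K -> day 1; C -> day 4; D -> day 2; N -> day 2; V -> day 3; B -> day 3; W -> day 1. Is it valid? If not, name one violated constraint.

Yes, all constraints hold

N and D are paired (same day) — holds.
W must be scheduled before C — holds.
At most 2 tasks may share a day — holds.
C must come after D — holds.
D conflicts with B — holds.
C must come after K — holds.
V and D must be in different days — holds.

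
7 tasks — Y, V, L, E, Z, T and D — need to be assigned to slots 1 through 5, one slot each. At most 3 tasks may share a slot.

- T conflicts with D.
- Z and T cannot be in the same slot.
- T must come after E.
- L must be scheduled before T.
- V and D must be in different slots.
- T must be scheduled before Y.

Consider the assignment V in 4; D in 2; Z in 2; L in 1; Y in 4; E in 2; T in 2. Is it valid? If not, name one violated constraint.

No — it violates: At most 3 tasks may share a slot

Z and T cannot be in the same slot — violated.
T must come after E — violated.
T must be scheduled before Y — holds.
V and D must be in different slots — holds.
L must be scheduled before T — holds.
T conflicts with D — violated.
At most 3 tasks may share a slot — violated.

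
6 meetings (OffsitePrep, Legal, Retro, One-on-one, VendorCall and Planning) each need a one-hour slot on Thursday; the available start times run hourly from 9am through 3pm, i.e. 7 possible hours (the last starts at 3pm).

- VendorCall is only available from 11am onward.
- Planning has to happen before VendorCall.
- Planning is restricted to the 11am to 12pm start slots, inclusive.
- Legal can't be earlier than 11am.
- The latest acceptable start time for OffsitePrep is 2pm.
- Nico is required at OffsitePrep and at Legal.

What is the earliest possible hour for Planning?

Planning is available from 11am; Planning's own window allows nothing later than 12pm.
Planning at 11am is achievable: Retro in 9am, Planning in 11am, Legal in 11am, VendorCall in 12pm, One-on-one in 9am, OffsitePrep in 9am.

11am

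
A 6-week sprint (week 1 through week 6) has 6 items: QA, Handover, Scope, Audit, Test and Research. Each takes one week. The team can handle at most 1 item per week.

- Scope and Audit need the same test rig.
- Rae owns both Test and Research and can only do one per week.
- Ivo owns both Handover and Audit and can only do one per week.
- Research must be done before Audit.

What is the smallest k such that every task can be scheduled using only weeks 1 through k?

The precedence chain requires at least 2 distinct weeks.
With at most 1 per week and 6 tasks, at least 6 weeks are needed.
6 works (last occupied week: week 6): for example Handover in week 4, Audit in week 2, QA in week 3, Test in week 6, Research in week 1, Scope in week 5.

6 weeks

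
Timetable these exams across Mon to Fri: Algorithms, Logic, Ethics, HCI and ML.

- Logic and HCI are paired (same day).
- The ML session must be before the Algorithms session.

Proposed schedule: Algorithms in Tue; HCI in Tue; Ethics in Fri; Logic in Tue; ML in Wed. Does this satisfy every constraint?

Logic and HCI are paired (same day) — holds.
The ML session must be before the Algorithms session — violated.

Invalid. The ML session must be before the Algorithms session.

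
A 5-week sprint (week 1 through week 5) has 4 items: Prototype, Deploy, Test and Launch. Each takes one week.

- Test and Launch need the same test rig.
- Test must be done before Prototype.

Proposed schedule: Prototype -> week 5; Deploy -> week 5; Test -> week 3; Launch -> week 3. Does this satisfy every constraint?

No. Test and Launch need the same test rig is not satisfied.

Test must be done before Prototype — holds.
Test and Launch need the same test rig — violated.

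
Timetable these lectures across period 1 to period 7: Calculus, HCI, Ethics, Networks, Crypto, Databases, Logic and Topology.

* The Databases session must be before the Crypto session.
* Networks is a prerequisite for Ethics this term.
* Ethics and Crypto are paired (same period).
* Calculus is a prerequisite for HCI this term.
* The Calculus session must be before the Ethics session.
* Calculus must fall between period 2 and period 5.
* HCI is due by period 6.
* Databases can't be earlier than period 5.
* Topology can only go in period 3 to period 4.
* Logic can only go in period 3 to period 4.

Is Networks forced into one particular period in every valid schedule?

Networks can be period 1 (e.g. Topology=period 3; Logic=period 3; HCI=period 3; Networks=period 1; Calculus=period 2; Crypto=period 6; Databases=period 5; Ethics=period 6) or period 2 (e.g. Ethics in period 6; Logic in period 3; Topology in period 3; Databases in period 5; Crypto in period 6; HCI in period 3; Networks in period 2; Calculus in period 2).

No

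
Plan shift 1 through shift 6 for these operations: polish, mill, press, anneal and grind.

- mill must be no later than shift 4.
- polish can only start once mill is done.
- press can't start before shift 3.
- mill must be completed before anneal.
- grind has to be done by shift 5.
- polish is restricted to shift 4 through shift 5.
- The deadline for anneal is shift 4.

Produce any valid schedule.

anneal=shift 2, grind=shift 1, press=shift 3, polish=shift 4, mill=shift 1

Checking: mill(shift 1) before anneal(shift 2); mill(shift 1) before polish(shift 4); press=shift 3 in [shift 3,shift 6]; grind=shift 1 in [shift 1,shift 5]; anneal=shift 2 in [shift 1,shift 4]; polish=shift 4 in [shift 4,shift 5]; mill=shift 1 in [shift 1,shift 4].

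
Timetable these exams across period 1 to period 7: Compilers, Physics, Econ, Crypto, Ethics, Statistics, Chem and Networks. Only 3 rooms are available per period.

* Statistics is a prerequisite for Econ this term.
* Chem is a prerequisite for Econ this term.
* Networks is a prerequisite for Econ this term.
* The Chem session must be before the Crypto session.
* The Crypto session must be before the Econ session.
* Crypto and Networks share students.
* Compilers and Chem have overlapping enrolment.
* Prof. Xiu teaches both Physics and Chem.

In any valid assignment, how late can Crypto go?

period 6

Precedence pushes Crypto to at least period 2; downstream work caps Crypto at period 6.
Crypto at period 6 is achievable: Physics -> period 2; Networks -> period 1; Chem -> period 1; Crypto -> period 6; Compilers -> period 2; Ethics -> period 2; Econ -> period 7; Statistics -> period 1.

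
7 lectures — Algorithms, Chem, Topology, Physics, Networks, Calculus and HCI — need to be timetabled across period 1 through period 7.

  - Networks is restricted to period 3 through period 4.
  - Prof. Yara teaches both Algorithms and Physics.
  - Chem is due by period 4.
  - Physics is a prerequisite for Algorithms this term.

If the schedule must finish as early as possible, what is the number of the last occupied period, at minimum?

The precedence chain requires at least 2 distinct periods.
Networks can't be placed before period 3, so the schedule must run through at least period 3.
3 works (last occupied period: period 3): for example Networks -> period 3, Topology -> period 1, HCI -> period 1, Physics -> period 1, Algorithms -> period 2, Chem -> period 1, Calculus -> period 1.

3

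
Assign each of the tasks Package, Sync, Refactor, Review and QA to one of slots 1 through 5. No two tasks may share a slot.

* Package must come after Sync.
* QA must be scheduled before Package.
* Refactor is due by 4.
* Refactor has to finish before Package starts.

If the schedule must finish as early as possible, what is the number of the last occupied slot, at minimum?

5

The precedence chain requires at least 2 distinct slots.
With at most 1 per slot and 5 tasks, at least 5 slots are needed.
5 works (last occupied slot: 5): for example Package in 4, Review in 5, QA in 3, Sync in 2, Refactor in 1.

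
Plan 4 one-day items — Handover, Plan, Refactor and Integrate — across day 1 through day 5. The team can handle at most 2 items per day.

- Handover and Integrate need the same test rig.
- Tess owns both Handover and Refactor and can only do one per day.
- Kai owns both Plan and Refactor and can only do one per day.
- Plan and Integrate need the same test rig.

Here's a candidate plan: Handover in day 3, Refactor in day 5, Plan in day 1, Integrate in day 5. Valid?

The team can handle at most 2 items per day — holds.
Handover and Integrate need the same test rig — holds.
Plan and Integrate need the same test rig — holds.
Tess owns both Handover and Refactor and can only do one per day — holds.
Kai owns both Plan and Refactor and can only do one per day — holds.

Yes, all constraints hold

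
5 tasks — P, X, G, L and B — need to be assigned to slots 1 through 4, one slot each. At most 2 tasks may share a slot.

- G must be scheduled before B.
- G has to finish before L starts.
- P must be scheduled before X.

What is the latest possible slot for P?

Downstream work caps P at 3.
P at 3 is achievable: L -> 2; B -> 2; G -> 1; P -> 3; X -> 4.

3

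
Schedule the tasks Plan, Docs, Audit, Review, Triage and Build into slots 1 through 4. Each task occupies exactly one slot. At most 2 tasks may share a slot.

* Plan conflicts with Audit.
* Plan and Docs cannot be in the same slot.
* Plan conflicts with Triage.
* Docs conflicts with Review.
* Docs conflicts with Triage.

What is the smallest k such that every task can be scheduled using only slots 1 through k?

3

With at most 2 per slot and 6 tasks, at least 3 slots are needed.
3 works (last occupied slot: 3): for example Build=3; Review=1; Triage=3; Plan=1; Docs=2; Audit=2.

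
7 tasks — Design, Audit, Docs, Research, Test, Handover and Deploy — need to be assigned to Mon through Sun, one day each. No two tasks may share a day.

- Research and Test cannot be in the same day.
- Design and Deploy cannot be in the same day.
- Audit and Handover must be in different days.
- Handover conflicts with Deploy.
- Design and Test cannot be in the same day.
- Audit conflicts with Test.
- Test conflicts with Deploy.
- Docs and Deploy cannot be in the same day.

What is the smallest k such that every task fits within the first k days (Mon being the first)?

7 days

With at most 1 per day and 7 tasks, at least 7 days are needed.
7 works (last occupied day: Sun): for example Docs in Wed; Test in Fri; Audit in Tue; Research in Thu; Design in Mon; Handover in Sat; Deploy in Sun.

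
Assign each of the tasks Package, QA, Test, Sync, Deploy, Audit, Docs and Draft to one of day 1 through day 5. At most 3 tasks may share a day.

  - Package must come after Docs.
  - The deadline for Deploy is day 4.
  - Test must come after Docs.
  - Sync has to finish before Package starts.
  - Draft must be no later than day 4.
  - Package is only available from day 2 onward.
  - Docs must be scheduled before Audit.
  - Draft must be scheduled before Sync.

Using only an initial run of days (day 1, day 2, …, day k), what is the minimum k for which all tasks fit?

The precedence chain requires at least 3 distinct days.
With at most 3 per day and 8 tasks, at least 3 days are needed.
3 works (last occupied day: day 3): for example Deploy in day 3, Docs in day 1, Draft in day 1, Sync in day 2, Package in day 3, Test in day 2, QA in day 1, Audit in day 2.

3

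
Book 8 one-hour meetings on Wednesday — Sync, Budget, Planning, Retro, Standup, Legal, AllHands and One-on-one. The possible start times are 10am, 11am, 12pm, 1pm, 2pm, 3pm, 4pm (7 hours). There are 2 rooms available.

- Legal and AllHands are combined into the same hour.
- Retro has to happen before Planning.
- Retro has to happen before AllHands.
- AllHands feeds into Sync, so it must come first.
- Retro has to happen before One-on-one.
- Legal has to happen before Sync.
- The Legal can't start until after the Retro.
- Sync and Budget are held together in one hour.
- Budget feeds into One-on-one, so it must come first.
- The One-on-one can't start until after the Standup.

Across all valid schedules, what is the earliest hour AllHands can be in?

11am

Precedence pushes AllHands to at least 11am; downstream work caps AllHands at 2pm.
AllHands at 11am is achievable: Retro -> 10am, Sync -> 12pm, Planning -> 1pm, AllHands -> 11am, Standup -> 10am, Legal -> 11am, Budget -> 12pm, One-on-one -> 1pm.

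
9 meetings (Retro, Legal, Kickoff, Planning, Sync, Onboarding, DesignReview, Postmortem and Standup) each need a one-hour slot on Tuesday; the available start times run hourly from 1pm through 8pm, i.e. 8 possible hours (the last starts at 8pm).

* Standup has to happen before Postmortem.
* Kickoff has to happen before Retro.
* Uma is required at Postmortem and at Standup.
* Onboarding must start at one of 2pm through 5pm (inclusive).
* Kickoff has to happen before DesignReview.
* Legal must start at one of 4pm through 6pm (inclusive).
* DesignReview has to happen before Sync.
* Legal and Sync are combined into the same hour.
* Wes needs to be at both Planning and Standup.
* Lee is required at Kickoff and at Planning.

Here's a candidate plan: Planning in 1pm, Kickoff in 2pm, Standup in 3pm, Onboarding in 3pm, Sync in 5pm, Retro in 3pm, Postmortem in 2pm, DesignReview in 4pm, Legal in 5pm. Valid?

No — it violates: Standup has to happen before Postmortem

Onboarding must start at one of 2pm through 5pm (inclusive) — holds.
Kickoff has to happen before Retro — holds.
Legal and Sync are combined into the same hour — holds.
Uma is required at Postmortem and at Standup — holds.
Lee is required at Kickoff and at Planning — holds.
Wes needs to be at both Planning and Standup — holds.
Legal must start at one of 4pm through 6pm (inclusive) — holds.
Kickoff has to happen before DesignReview — holds.
Standup has to happen before Postmortem — violated.
DesignReview has to happen before Sync — holds.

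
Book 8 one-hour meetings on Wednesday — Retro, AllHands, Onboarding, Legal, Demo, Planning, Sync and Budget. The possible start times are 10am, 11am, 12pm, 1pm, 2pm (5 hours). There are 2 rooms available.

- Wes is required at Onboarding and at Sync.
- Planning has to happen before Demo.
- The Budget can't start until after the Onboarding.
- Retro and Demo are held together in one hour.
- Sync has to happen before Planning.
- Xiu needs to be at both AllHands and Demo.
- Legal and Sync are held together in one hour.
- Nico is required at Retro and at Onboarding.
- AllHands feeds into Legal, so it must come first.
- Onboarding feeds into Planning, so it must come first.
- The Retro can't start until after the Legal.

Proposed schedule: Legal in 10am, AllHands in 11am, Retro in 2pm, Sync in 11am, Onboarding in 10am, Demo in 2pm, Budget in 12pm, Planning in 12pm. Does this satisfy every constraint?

Invalid. AllHands feeds into Legal, so it must come first.

Nico is required at Retro and at Onboarding — holds.
AllHands feeds into Legal, so it must come first — violated.
The Retro can't start until after the Legal — holds.
Xiu needs to be at both AllHands and Demo — holds.
Onboarding feeds into Planning, so it must come first — holds.
There are 2 rooms available — holds.
Retro and Demo are held together in one hour — holds.
Sync has to happen before Planning — holds.
The Budget can't start until after the Onboarding — holds.
Planning has to happen before Demo — holds.
Legal and Sync are held together in one hour — violated.
Wes is required at Onboarding and at Sync — holds.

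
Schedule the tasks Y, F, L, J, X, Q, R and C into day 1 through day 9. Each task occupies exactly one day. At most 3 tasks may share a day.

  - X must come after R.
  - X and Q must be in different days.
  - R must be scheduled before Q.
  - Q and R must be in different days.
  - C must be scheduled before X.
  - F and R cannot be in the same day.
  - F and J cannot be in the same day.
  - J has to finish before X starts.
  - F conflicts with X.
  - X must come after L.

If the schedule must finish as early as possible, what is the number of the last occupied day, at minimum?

The precedence chain requires at least 2 distinct days.
With at most 3 per day and 8 tasks, at least 3 days are needed.
3 works (last occupied day: day 3): for example R in day 1, Y in day 3, L in day 1, X in day 3, F in day 2, J in day 1, C in day 2, Q in day 2.

day 3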